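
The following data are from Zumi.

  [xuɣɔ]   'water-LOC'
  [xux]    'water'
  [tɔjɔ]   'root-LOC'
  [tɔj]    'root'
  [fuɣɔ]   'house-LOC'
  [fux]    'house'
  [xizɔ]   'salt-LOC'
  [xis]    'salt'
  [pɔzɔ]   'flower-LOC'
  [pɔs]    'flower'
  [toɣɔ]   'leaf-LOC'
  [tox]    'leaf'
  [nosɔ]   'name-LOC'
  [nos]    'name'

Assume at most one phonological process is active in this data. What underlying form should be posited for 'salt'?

/xiz/

The stem for 'salt' ends in [z] in [xizɔ] but [s] in [xis].
Compare 'name', with invariant [s] in [nosɔ] and [nos]: an analysis with underlying /s/ and a rule producing [z] before the LOC suffix would wrongly predict alternation here too.
The alternation reflects word-final obstruent devoicing: voiced obstruents become voiceless word-finally. /z/ is underlying.
Hence 'salt' is /xiz/ underlyingly.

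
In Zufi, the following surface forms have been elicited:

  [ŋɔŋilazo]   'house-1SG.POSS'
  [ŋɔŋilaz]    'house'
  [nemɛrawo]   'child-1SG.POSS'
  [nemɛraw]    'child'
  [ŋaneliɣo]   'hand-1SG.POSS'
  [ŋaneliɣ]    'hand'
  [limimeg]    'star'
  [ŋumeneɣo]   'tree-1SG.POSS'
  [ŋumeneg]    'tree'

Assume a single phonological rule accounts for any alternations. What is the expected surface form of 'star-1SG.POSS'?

[limimeɣo]

The stem for 'tree' ends in [ɣ] in [ŋumeneɣo] but [g] in [ŋumeneg].
If /ɣ/ were underlying and a rule turned it into [g] in isolation, 'hand' would also alternate; but it has [ɣ] in both [ŋaneliɣo] and [ŋaneliɣ].
The alternation reflects intervocalic spirantization: voiced stops become fricatives between vowels. /g/ is underlying.
The one attested form of 'star', [limimeg], shows underlying /limimeg/. Applying the same rule between vowels gives [limimeɣo].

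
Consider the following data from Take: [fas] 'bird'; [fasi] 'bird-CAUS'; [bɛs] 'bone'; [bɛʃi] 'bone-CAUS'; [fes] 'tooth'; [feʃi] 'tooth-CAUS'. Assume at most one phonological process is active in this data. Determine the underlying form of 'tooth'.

In [fes] and [feʃi] the final segment of 'tooth' alternates: [s] ~ [ʃ].
If /s/ were underlying and a rule turned it into [ʃ] before the CAUS suffix, 'bird' would also alternate; but it has [s] in both [fas] and [fasi].
The underlying segment must be /ʃ/; palato-alveolar /ʃ/ becomes [s] when no front vowel follows, yielding [s] there.

/feʃ/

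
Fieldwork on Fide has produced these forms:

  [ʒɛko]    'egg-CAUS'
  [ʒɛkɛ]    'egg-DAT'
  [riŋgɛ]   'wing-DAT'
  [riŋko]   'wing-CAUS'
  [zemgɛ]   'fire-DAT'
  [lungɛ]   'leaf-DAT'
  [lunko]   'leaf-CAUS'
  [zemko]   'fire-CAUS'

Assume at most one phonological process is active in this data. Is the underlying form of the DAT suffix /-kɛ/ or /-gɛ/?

/-gɛ/

The DAT morpheme has two allomorphs, [-gɛ] and [-kɛ].
By contrast the CAUS suffix keeps its initial [k] throughout — that segment must be underlying.
The DAT suffix is therefore /-gɛ/ underlyingly, with post-vocalic devoicing: voiced stops become voiceless after a vowel.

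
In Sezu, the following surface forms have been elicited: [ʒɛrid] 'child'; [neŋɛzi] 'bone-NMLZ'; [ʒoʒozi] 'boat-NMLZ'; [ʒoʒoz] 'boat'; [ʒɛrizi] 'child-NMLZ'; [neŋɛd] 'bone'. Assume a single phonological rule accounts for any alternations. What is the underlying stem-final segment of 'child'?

/d/

'child' shows [d] ~ [z] at the end of the stem ([ʒɛrid] vs [ʒɛrizi]).
If /z/ were underlying and a rule turned it into [d] in isolation, 'boat' would also alternate; but it has [z] in both [ʒoʒoz] and [ʒoʒozi].
So /d/ is underlying, and a rule of intervocalic spirantization — voiced stops become fricatives between vowels — gives [z].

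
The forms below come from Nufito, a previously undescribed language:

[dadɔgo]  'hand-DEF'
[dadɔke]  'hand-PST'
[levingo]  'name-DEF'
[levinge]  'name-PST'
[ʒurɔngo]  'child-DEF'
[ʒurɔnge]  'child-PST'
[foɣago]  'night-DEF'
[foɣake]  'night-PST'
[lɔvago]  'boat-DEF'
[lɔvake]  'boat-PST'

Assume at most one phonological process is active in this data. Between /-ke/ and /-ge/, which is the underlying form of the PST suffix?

/-ke/

The PST morpheme has two allomorphs, [-ge] and [-ke].
The DEF suffix, which begins with [g], is invariant after every stem; so [g] is not altered by any rule here.
So the underlying form is /-ke/, and voiceless stops become voiced after a nasal.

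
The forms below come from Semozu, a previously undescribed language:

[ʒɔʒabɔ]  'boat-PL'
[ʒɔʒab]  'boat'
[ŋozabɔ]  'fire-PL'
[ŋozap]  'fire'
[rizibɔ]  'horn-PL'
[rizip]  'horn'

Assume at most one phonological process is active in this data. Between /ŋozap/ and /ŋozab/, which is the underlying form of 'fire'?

/ŋozap/

'fire' shows [b] ~ [p] at the end of the stem ([ŋozabɔ] vs [ŋozap]).
The stem 'boat' ([ʒɔʒabɔ], [ʒɔʒab]) shows [b] unchanged in both environments, so [b] cannot be basic with [p] derived in isolation.
So /p/ is underlying, and a rule of intervocalic voicing — voiceless stops become voiced between vowels — gives [b].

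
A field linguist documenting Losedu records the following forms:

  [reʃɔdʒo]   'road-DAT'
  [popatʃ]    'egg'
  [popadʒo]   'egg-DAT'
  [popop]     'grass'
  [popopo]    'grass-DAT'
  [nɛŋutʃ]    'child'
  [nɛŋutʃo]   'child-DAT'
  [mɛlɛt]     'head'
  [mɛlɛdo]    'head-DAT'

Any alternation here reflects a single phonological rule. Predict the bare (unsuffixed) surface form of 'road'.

[reʃɔtʃ]

The root 'egg' surfaces as [popatʃ] and [popadʒo], with a stem-final [tʃ] ~ [dʒ] alternation.
The stem 'child' ([nɛŋutʃ], [nɛŋutʃo]) shows [tʃ] unchanged in both environments, so [tʃ] cannot be basic with [dʒ] derived before the DAT suffix.
Therefore /dʒ/ is basic and [tʃ] is derived by word-final obstruent devoicing (voiced obstruents become voiceless word-finally).
From [reʃɔdʒo] the stem 'road' is /reʃɔdʒ/; word-finally this yields [reʃɔtʃ].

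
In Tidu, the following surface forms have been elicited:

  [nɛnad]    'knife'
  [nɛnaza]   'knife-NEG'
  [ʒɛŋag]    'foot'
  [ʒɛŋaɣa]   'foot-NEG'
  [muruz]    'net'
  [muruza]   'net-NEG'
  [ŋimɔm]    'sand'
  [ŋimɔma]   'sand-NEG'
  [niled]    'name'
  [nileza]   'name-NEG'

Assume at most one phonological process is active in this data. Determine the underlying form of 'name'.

/niled/

The stem for 'name' ends in [d] in [niled] but [z] in [nileza].
The stem 'net' ([muruz], [muruza]) shows [z] unchanged in both environments, so [z] cannot be basic with [d] derived in isolation.
So /d/ is underlying, and a rule of intervocalic spirantization — voiced stops become fricatives between vowels — gives [z].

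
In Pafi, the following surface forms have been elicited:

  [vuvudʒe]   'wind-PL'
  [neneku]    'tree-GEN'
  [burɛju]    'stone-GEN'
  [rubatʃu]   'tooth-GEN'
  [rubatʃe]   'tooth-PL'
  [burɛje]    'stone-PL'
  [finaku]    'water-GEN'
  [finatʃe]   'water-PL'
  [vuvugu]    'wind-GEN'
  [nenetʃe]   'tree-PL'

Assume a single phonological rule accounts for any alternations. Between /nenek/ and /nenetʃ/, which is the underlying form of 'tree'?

The stem for 'tree' ends in [tʃ] in [nenetʃe] but [k] in [neneku].
But 'tooth' keeps [tʃ] in both environments ([rubatʃe], [rubatʃu]), so there is no rule changing /tʃ/ to [k] before the GEN suffix.
The underlying segment must be /k/; /k/ and /g/ become palato-alveolar [tʃ] and [dʒ] before a front vowel, yielding [tʃ] there.

/nenek/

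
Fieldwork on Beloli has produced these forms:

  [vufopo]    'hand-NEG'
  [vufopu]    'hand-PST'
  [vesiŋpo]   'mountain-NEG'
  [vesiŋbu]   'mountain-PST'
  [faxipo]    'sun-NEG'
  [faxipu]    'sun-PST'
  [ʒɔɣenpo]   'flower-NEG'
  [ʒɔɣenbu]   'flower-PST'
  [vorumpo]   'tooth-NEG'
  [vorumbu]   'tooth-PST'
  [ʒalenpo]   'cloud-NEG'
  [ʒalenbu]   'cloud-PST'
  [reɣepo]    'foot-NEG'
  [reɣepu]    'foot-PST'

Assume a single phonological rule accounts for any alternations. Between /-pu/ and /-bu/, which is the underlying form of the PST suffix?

The PST morpheme has two allomorphs, [-bu] and [-pu].
The NEG suffix, which begins with [p], is invariant after every stem; so [p] is not altered by any rule here.
So the underlying form is /-bu/, and voiced stops become voiceless after a vowel.

/-bu/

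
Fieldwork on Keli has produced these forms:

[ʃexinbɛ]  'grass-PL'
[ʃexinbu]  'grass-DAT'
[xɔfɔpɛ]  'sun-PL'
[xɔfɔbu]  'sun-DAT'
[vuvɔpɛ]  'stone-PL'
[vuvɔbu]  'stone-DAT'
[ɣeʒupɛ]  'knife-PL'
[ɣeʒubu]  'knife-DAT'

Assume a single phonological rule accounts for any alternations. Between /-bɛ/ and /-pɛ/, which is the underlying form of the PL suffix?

The PL morpheme has two allomorphs, [-bɛ] and [-pɛ].
The DAT suffix, which begins with [b], is invariant after every stem; so [b] is not altered by any rule here.
The PL suffix is therefore /-pɛ/ underlyingly, with post-nasal voicing: voiceless stops become voiced after a nasal.

/-pɛ/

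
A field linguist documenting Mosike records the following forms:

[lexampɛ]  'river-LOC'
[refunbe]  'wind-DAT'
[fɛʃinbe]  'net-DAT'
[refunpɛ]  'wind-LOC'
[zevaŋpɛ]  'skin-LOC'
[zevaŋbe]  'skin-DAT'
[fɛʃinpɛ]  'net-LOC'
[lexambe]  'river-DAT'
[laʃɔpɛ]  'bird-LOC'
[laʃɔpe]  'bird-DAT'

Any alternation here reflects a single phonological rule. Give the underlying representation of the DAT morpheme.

The DAT morpheme has two allomorphs, [-be] and [-pe].
The LOC suffix, which begins with [p], is invariant after every stem; so [p] is not altered by any rule here.
The DAT suffix is therefore /-be/ underlyingly, with post-vocalic devoicing: voiced stops become voiceless after a vowel.

/-be/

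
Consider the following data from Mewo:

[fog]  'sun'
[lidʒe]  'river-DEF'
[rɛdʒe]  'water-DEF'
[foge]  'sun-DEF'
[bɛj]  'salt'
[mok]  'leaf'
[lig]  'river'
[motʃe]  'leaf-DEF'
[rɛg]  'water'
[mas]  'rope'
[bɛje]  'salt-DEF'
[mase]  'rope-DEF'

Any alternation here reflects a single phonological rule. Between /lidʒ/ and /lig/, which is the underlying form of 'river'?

/lidʒ/

In [lig] and [lidʒe] the final segment of 'river' alternates: [g] ~ [dʒ].
The stem 'sun' ([fog], [foge]) shows [g] unchanged in both environments, so [g] cannot be basic with [dʒ] derived before the DEF suffix.
So /dʒ/ is underlying, and a rule of depalatalization — palato-alveolar /tʃ/ and /dʒ/ become [k] and [g] when no front vowel follows — gives [g].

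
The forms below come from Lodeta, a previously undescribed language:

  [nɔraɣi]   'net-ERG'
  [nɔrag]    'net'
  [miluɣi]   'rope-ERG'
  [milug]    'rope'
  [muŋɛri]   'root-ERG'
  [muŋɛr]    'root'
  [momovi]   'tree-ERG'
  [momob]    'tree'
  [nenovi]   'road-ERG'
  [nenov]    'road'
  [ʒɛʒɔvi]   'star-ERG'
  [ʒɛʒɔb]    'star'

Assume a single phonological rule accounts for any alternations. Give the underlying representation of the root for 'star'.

/ʒɛʒɔb/

'star' shows [v] ~ [b] at the end of the stem ([ʒɛʒɔvi] vs [ʒɛʒɔb]).
The stem 'road' ([nenovi], [nenov]) shows [v] unchanged in both environments, so [v] cannot be basic with [b] derived in isolation.
So /b/ is underlying, and a rule of intervocalic spirantization — voiced stops become fricatives between vowels — gives [v].
Hence 'star' is /ʒɛʒɔb/ underlyingly.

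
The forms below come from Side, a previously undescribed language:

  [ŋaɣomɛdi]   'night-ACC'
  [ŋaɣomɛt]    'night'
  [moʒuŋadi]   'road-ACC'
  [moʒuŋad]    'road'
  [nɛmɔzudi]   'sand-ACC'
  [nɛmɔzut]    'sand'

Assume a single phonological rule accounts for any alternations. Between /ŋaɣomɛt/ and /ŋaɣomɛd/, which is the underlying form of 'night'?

/ŋaɣomɛt/

In [ŋaɣomɛdi] and [ŋaɣomɛt] the final segment of 'night' alternates: [d] ~ [t].
But 'road' keeps [d] in both environments ([moʒuŋadi], [moʒuŋad]), so there is no rule changing /d/ to [t] in isolation.
Therefore /t/ is basic and [d] is derived by intervocalic voicing (voiceless stops become voiced between vowels).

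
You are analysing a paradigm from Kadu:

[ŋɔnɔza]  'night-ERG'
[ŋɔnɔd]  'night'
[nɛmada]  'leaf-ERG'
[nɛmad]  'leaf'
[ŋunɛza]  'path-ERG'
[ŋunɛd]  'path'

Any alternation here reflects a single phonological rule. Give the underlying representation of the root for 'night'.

/ŋɔnɔz/

'night' shows [z] ~ [d] at the end of the stem ([ŋɔnɔza] vs [ŋɔnɔd]).
If /d/ were underlying and a rule turned it into [z] before the ERG suffix, 'leaf' would also alternate; but it has [d] in both [nɛmada] and [nɛmad].
The alternation reflects word-final hardening: voiced fricatives become stops word-finally. /z/ is underlying.
Hence 'night' is /ŋɔnɔz/ underlyingly.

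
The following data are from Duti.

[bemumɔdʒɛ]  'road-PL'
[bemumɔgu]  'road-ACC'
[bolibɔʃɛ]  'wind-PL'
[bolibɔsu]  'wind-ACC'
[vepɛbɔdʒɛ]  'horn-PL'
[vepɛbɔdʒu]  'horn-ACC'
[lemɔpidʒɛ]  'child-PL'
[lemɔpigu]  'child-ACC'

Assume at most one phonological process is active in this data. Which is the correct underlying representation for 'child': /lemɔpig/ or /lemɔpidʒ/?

/lemɔpig/

The root 'child' surfaces as [lemɔpidʒɛ] and [lemɔpigu], with a stem-final [dʒ] ~ [g] alternation.
But 'horn' keeps [dʒ] in both environments ([vepɛbɔdʒɛ], [vepɛbɔdʒu]), so there is no rule changing /dʒ/ to [g] before the ACC suffix.
The alternation reflects palatalization before a front vowel: /g/ and /s/ become palato-alveolar [dʒ] and [ʃ] before a front vowel. /g/ is underlying.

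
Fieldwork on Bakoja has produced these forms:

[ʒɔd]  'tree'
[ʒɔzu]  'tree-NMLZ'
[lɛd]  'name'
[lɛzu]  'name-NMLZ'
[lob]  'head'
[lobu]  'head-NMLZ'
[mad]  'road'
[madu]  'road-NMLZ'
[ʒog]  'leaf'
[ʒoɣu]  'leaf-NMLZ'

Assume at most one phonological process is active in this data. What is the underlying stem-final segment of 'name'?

/z/

The stem for 'name' ends in [d] in [lɛd] but [z] in [lɛzu].
Compare 'road', with invariant [d] in [mad] and [madu]: an analysis with underlying /d/ and a rule producing [z] before the NMLZ suffix would wrongly predict alternation here too.
The underlying segment must be /z/; voiced fricatives become stops word-finally, yielding [d] there.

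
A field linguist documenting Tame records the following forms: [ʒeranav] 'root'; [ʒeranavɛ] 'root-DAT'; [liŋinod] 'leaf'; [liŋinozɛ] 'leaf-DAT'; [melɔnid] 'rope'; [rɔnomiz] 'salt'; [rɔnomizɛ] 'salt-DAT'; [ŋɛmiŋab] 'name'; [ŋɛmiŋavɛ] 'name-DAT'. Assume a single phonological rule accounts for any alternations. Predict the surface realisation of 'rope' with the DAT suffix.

The root 'leaf' surfaces as [liŋinod] and [liŋinozɛ], with a stem-final [d] ~ [z] alternation.
Compare 'salt', with invariant [z] in [rɔnomiz] and [rɔnomizɛ]: an analysis with underlying /z/ and a rule producing [d] in isolation would wrongly predict alternation here too.
The alternation reflects intervocalic spirantization: voiced stops become fricatives between vowels. /d/ is underlying.
From [melɔnid] the stem 'rope' is /melɔnid/; between vowels this yields [melɔnizɛ].

[melɔnizɛ]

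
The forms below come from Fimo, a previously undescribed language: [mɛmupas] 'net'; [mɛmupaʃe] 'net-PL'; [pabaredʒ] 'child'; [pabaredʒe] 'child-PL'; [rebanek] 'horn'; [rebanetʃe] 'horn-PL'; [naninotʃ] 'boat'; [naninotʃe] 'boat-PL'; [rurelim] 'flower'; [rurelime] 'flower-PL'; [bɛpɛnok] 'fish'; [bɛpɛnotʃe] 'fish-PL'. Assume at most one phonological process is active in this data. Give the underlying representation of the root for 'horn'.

/rebanek/

'horn' shows [k] ~ [tʃ] at the end of the stem ([rebanek] vs [rebanetʃe]).
But 'boat' keeps [tʃ] in both environments ([naninotʃ], [naninotʃe]), so there is no rule changing /tʃ/ to [k] in isolation.
The alternation reflects palatalization before a front vowel: /k/ and /s/ become palato-alveolar [tʃ] and [ʃ] before a front vowel. /k/ is underlying.
Hence 'horn' is /rebanek/ underlyingly.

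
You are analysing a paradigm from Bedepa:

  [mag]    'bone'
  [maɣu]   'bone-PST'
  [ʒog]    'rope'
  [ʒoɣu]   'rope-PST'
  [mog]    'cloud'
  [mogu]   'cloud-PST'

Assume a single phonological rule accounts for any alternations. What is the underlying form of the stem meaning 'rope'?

The root 'rope' surfaces as [ʒog] and [ʒoɣu], with a stem-final [g] ~ [ɣ] alternation.
But 'cloud' keeps [g] in both environments ([mog], [mogu]), so there is no rule changing /g/ to [ɣ] before the PST suffix.
The underlying segment must be /ɣ/; voiced fricatives become stops word-finally, yielding [g] there.
Hence 'rope' is /ʒoɣ/ underlyingly.

/ʒoɣ/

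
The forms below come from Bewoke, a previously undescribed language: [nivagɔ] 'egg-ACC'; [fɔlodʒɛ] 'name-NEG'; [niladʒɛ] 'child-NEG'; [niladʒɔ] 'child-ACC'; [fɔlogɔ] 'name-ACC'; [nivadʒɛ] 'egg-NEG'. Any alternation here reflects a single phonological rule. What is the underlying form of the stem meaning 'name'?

/fɔlog/

The stem for 'name' ends in [g] in [fɔlogɔ] but [dʒ] in [fɔlodʒɛ].
If /dʒ/ were underlying and a rule turned it into [g] before the ACC suffix, 'child' would also alternate; but it has [dʒ] in both [niladʒɔ] and [niladʒɛ].
The alternation reflects palatalization before a front vowel: /g/ becomes palato-alveolar [dʒ] before a front vowel. /g/ is underlying.
Hence 'name' is /fɔlog/ underlyingly.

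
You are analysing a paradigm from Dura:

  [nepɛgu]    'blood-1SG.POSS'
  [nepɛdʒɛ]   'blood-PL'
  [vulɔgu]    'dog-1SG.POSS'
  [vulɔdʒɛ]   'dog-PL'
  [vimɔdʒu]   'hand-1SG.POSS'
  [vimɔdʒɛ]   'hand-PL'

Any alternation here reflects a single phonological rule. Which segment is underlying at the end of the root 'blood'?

/g/

The stem for 'blood' ends in [g] in [nepɛgu] but [dʒ] in [nepɛdʒɛ].
Compare 'hand', with invariant [dʒ] in [vimɔdʒu] and [vimɔdʒɛ]: an analysis with underlying /dʒ/ and a rule producing [g] before the 1SG.POSS suffix would wrongly predict alternation here too.
The underlying segment must be /g/; /g/ becomes palato-alveolar [dʒ] before a front vowel, yielding [dʒ] there.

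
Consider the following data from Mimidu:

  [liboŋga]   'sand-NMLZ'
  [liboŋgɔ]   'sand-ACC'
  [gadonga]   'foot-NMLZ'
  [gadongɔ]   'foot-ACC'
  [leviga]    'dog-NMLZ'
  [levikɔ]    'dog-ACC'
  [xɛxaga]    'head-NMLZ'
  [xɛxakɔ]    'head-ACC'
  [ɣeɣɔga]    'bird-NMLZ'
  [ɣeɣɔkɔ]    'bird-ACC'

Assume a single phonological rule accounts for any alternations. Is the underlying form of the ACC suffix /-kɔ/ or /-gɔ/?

/-kɔ/

The ACC suffix surfaces as [-gɔ] and [-kɔ], depending on the final segment of the stem.
By contrast the NMLZ suffix keeps its initial [g] throughout — that segment must be underlying.
The ACC suffix is therefore /-kɔ/ underlyingly, with post-nasal voicing: voiceless stops become voiced after a nasal.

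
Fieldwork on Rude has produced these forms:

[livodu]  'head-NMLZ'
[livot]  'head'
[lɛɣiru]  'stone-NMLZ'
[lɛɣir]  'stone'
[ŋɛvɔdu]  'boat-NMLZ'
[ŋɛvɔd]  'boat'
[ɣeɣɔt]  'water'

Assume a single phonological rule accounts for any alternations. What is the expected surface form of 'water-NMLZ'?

The stem for 'head' ends in [d] in [livodu] but [t] in [livot].
But 'boat' keeps [d] in both environments ([ŋɛvɔdu], [ŋɛvɔd]), so there is no rule changing /d/ to [t] in isolation.
The underlying segment must be /t/; voiceless stops become voiced between vowels, yielding [d] there.
From [ɣeɣɔt] the stem 'water' is /ɣeɣɔt/; between vowels this yields [ɣeɣɔdu].

[ɣeɣɔdu]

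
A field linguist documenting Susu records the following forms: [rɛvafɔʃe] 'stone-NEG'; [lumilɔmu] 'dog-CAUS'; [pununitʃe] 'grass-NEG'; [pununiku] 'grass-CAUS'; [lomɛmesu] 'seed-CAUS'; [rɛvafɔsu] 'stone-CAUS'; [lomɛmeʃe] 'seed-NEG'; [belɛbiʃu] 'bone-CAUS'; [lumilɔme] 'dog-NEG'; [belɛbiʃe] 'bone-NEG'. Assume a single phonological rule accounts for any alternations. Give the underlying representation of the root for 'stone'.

/rɛvafɔs/

The stem for 'stone' ends in [s] in [rɛvafɔsu] but [ʃ] in [rɛvafɔʃe].
The stem 'bone' ([belɛbiʃu], [belɛbiʃe]) shows [ʃ] unchanged in both environments, so [ʃ] cannot be basic with [s] derived before the CAUS suffix.
The alternation reflects palatalization before a front vowel: /k/ and /s/ become palato-alveolar [tʃ] and [ʃ] before a front vowel. /s/ is underlying.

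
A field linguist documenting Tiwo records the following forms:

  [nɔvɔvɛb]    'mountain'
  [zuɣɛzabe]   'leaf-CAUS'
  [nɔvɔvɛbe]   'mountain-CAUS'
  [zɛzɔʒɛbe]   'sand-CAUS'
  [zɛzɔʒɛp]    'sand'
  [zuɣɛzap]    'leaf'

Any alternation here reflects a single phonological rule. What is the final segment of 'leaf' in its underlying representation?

/p/

The root 'leaf' surfaces as [zuɣɛzabe] and [zuɣɛzap], with a stem-final [b] ~ [p] alternation.
The stem 'mountain' ([nɔvɔvɛbe], [nɔvɔvɛb]) shows [b] unchanged in both environments, so [b] cannot be basic with [p] derived in isolation.
The alternation reflects intervocalic voicing: voiceless stops become voiced between vowels. /p/ is underlying.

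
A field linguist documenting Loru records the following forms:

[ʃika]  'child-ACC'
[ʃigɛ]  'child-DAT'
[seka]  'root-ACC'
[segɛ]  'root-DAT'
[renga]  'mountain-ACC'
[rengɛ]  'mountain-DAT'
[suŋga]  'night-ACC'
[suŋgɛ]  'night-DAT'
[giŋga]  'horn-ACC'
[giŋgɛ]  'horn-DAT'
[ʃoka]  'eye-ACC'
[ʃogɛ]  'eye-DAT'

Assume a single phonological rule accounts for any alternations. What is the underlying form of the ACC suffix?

The ACC suffix surfaces as [-ga] and [-ka], depending on the final segment of the stem.
The DAT suffix, which begins with [g], is invariant after every stem; so [g] is not altered by any rule here.
The ACC suffix is therefore /-ka/ underlyingly, with post-nasal voicing: voiceless stops become voiced after a nasal.

/-ka/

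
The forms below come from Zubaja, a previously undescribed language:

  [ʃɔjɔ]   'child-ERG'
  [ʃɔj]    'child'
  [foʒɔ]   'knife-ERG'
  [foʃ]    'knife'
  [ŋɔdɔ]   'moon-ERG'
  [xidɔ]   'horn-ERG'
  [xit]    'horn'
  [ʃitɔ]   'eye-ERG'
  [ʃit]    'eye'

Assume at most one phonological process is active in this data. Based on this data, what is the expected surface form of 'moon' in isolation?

[ŋɔt]

In [xidɔ] and [xit] the final segment of 'horn' alternates: [d] ~ [t].
The stem 'eye' ([ʃitɔ], [ʃit]) shows [t] unchanged in both environments, so [t] cannot be basic with [d] derived before the ERG suffix.
So /d/ is underlying, and a rule of word-final obstruent devoicing — voiced obstruents become voiceless word-finally — gives [t].
From [ŋɔdɔ] the stem 'moon' is /ŋɔd/; word-finally this yields [ŋɔt].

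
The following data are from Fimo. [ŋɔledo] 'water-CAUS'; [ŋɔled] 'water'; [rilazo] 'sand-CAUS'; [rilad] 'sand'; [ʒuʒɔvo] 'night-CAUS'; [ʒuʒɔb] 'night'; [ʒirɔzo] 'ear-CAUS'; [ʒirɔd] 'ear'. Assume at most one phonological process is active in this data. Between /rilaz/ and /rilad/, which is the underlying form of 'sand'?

The root 'sand' surfaces as [rilazo] and [rilad], with a stem-final [z] ~ [d] alternation.
The stem 'water' ([ŋɔledo], [ŋɔled]) shows [d] unchanged in both environments, so [d] cannot be basic with [z] derived before the CAUS suffix.
The underlying segment must be /z/; voiced fricatives become stops word-finally, yielding [d] there.

/rilaz/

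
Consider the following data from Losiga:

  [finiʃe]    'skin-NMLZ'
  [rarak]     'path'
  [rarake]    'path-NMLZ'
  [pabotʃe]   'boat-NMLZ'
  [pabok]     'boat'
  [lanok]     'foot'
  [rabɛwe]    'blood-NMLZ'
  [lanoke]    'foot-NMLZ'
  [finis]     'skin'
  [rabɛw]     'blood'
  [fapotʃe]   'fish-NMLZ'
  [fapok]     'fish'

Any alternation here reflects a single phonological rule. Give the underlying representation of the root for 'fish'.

In [fapotʃe] and [fapok] the final segment of 'fish' alternates: [tʃ] ~ [k].
Compare 'path', with invariant [k] in [rarake] and [rarak]: an analysis with underlying /k/ and a rule producing [tʃ] before the NMLZ suffix would wrongly predict alternation here too.
So /tʃ/ is underlying, and a rule of depalatalization — palato-alveolar /tʃ/ and /ʃ/ become [k] and [s] when no front vowel follows — gives [k].
The underlying form of 'fish' is therefore /fapotʃ/.

/fapotʃ/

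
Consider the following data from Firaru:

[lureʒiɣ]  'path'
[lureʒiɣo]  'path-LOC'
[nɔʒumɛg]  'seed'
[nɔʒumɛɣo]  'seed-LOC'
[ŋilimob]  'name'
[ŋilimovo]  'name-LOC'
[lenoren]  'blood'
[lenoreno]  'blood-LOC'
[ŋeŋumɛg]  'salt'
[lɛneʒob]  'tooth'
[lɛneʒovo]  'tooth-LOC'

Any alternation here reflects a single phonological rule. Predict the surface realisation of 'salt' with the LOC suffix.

[ŋeŋumɛɣo]

The stem for 'seed' ends in [g] in [nɔʒumɛg] but [ɣ] in [nɔʒumɛɣo].
The stem 'path' ([lureʒiɣ], [lureʒiɣo]) shows [ɣ] unchanged in both environments, so [ɣ] cannot be basic with [g] derived in isolation.
So /g/ is underlying, and a rule of intervocalic spirantization — voiced stops become fricatives between vowels — gives [ɣ].
From [ŋeŋumɛg] the stem 'salt' is /ŋeŋumɛg/; between vowels this yields [ŋeŋumɛɣo].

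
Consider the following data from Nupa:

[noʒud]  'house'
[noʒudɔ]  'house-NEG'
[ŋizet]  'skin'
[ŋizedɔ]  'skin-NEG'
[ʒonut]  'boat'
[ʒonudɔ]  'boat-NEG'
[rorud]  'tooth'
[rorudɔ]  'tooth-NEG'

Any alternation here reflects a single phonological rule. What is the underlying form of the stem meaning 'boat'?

In [ʒonut] and [ʒonudɔ] the final segment of 'boat' alternates: [t] ~ [d].
But 'tooth' keeps [d] in both environments ([rorud], [rorudɔ]), so there is no rule changing /d/ to [t] in isolation.
The underlying segment must be /t/; voiceless stops become voiced between vowels, yielding [d] there.
So 'boat' = /ʒonut/.

/ʒonut/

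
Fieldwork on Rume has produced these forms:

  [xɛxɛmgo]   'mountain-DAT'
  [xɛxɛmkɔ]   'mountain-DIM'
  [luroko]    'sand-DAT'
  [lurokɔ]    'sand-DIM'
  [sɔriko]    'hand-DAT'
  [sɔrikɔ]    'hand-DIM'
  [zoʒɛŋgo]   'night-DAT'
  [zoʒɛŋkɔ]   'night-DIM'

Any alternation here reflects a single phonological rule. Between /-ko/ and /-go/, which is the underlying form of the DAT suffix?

The DAT suffix surfaces as [-go] and [-ko], depending on the final segment of the stem.
The DIM suffix, which begins with [k], is invariant after every stem; so [k] is not altered by any rule here.
So the underlying form is /-go/, and voiced stops become voiceless after a vowel.

/-go/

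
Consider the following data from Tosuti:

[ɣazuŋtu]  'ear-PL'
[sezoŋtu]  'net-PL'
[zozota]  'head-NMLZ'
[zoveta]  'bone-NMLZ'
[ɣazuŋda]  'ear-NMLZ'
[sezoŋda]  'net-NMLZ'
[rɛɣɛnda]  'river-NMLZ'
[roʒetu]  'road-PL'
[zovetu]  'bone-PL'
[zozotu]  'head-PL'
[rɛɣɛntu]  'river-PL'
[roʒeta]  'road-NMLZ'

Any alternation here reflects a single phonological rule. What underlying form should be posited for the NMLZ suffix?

The NMLZ morpheme has two allomorphs, [-da] and [-ta].
The PL suffix, which begins with [t], is invariant after every stem; so [t] is not altered by any rule here.
So the underlying form is /-da/, and voiced stops become voiceless after a vowel.

/-da/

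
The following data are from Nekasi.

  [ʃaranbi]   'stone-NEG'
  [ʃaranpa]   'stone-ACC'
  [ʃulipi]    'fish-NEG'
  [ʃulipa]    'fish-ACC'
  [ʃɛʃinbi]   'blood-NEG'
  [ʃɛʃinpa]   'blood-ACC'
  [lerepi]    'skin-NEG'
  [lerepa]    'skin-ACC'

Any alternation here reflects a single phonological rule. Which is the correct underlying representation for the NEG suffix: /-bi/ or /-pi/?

/-bi/

The NEG suffix surfaces as [-bi] and [-pi], depending on the final segment of the stem.
The ACC suffix, which begins with [p], is invariant after every stem; so [p] is not altered by any rule here.
So the underlying form is /-bi/, and voiced stops become voiceless after a vowel.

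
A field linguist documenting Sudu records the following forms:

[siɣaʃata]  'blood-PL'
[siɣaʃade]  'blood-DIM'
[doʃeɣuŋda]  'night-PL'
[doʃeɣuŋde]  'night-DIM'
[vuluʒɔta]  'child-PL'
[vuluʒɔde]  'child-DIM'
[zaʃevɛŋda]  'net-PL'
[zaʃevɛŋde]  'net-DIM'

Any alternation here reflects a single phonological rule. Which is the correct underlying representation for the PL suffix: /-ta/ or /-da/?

The PL suffix surfaces as [-da] and [-ta], depending on the final segment of the stem.
The DIM suffix, which begins with [d], is invariant after every stem; so [d] is not altered by any rule here.
The PL suffix is therefore /-ta/ underlyingly, with post-nasal voicing: voiceless stops become voiced after a nasal.

/-ta/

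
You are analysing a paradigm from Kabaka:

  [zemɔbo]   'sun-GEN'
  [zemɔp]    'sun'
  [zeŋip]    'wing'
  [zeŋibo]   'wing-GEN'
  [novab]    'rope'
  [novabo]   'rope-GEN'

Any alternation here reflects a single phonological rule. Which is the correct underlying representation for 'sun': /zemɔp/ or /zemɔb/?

/zemɔp/

The root 'sun' surfaces as [zemɔbo] and [zemɔp], with a stem-final [b] ~ [p] alternation.
Compare 'rope', with invariant [b] in [novabo] and [novab]: an analysis with underlying /b/ and a rule producing [p] in isolation would wrongly predict alternation here too.
Therefore /p/ is basic and [b] is derived by intervocalic voicing (voiceless stops become voiced between vowels).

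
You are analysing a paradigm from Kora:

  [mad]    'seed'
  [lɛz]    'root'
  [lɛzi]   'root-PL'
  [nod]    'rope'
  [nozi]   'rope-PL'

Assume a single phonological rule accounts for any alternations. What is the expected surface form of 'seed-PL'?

[mazi]

The stem for 'rope' ends in [d] in [nod] but [z] in [nozi].
The stem 'root' ([lɛz], [lɛzi]) shows [z] unchanged in both environments, so [z] cannot be basic with [d] derived in isolation.
So /d/ is underlying, and a rule of intervocalic spirantization — voiced stops become fricatives between vowels — gives [z].
The one attested form of 'seed', [mad], shows underlying /mad/. Applying the same rule between vowels gives [mazi].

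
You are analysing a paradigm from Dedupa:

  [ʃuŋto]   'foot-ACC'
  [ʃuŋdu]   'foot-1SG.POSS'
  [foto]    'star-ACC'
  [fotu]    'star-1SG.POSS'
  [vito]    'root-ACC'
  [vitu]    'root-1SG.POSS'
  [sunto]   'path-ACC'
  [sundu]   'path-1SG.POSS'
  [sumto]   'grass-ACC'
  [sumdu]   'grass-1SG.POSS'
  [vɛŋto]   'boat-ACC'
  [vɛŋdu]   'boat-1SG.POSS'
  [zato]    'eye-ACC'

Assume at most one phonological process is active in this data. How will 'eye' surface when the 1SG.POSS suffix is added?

The 1SG.POSS suffix surfaces as [-du] and [-tu], depending on the final segment of the stem.
By contrast the ACC suffix keeps its initial [t] throughout — that segment must be underlying.
So the underlying form is /-du/, and voiced stops become voiceless after a vowel.
After 'eye', which ends in a vowel, the suffix surfaces as [-tu], giving [zatu].

[zatu]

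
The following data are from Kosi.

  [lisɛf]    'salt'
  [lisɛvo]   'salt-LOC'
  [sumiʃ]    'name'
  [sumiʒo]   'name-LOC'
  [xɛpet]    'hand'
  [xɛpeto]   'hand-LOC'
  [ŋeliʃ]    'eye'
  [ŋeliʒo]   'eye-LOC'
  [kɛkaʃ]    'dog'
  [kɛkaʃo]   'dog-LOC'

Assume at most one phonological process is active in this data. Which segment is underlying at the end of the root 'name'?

'name' shows [ʃ] ~ [ʒ] at the end of the stem ([sumiʃ] vs [sumiʒo]).
Compare 'dog', with invariant [ʃ] in [kɛkaʃ] and [kɛkaʃo]: an analysis with underlying /ʃ/ and a rule producing [ʒ] before the LOC suffix would wrongly predict alternation here too.
The alternation reflects word-final obstruent devoicing: voiced obstruents become voiceless word-finally. /ʒ/ is underlying.

/ʒ/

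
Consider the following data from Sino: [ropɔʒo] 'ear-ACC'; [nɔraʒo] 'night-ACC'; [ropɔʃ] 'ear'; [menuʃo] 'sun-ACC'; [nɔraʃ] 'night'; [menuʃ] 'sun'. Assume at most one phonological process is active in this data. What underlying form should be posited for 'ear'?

/ropɔʒ/

The stem for 'ear' ends in [ʒ] in [ropɔʒo] but [ʃ] in [ropɔʃ].
If /ʃ/ were underlying and a rule turned it into [ʒ] before the ACC suffix, 'sun' would also alternate; but it has [ʃ] in both [menuʃo] and [menuʃ].
The alternation reflects word-final obstruent devoicing: voiced obstruents become voiceless word-finally. /ʒ/ is underlying.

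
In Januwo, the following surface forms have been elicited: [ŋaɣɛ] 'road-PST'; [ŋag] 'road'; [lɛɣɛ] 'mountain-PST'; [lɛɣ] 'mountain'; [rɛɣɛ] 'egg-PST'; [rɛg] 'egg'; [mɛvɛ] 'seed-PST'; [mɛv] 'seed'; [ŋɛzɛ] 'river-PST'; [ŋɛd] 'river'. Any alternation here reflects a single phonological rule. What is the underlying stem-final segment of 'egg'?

'egg' shows [ɣ] ~ [g] at the end of the stem ([rɛɣɛ] vs [rɛg]).
Compare 'mountain', with invariant [ɣ] in [lɛɣɛ] and [lɛɣ]: an analysis with underlying /ɣ/ and a rule producing [g] in isolation would wrongly predict alternation here too.
So /g/ is underlying, and a rule of intervocalic spirantization — voiced stops become fricatives between vowels — gives [ɣ].

/g/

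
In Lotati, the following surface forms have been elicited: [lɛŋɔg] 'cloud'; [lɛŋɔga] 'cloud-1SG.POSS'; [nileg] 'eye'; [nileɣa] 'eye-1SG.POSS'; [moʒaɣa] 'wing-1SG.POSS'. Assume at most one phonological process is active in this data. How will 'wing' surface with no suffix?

[moʒag]

The root 'eye' surfaces as [nileg] and [nileɣa], with a stem-final [g] ~ [ɣ] alternation.
The stem 'cloud' ([lɛŋɔg], [lɛŋɔga]) shows [g] unchanged in both environments, so [g] cannot be basic with [ɣ] derived before the 1SG.POSS suffix.
The underlying segment must be /ɣ/; voiced fricatives become stops word-finally, yielding [g] there.
From [moʒaɣa] the stem 'wing' is /moʒaɣ/; word-finally this yields [moʒag].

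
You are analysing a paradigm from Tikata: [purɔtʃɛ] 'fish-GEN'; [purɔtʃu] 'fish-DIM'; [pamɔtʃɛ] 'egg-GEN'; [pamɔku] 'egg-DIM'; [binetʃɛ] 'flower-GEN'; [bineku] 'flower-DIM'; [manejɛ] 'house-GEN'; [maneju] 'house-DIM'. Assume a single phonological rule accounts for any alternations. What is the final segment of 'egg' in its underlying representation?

/k/

'egg' shows [tʃ] ~ [k] at the end of the stem ([pamɔtʃɛ] vs [pamɔku]).
Compare 'fish', with invariant [tʃ] in [purɔtʃɛ] and [purɔtʃu]: an analysis with underlying /tʃ/ and a rule producing [k] before the DIM suffix would wrongly predict alternation here too.
So /k/ is underlying, and a rule of palatalization before a front vowel — /k/ becomes palato-alveolar [tʃ] before a front vowel — gives [tʃ].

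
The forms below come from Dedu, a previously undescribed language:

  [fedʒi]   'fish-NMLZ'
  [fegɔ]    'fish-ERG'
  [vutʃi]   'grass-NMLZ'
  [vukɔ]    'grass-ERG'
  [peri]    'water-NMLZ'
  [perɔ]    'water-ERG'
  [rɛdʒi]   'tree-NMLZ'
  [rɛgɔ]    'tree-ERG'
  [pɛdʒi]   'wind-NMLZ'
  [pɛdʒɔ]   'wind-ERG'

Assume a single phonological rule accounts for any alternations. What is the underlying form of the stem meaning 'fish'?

In [fedʒi] and [fegɔ] the final segment of 'fish' alternates: [dʒ] ~ [g].
But 'wind' keeps [dʒ] in both environments ([pɛdʒi], [pɛdʒɔ]), so there is no rule changing /dʒ/ to [g] before the ERG suffix.
Therefore /g/ is basic and [dʒ] is derived by palatalization before a front vowel (/k/ and /g/ become palato-alveolar [tʃ] and [dʒ] before a front vowel).

/feg/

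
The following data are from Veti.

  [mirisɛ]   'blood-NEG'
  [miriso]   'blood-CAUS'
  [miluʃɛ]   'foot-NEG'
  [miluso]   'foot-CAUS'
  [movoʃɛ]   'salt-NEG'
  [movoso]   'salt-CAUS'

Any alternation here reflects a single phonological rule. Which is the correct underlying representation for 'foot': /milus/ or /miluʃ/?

In [miluʃɛ] and [miluso] the final segment of 'foot' alternates: [ʃ] ~ [s].
Compare 'blood', with invariant [s] in [mirisɛ] and [miriso]: an analysis with underlying /s/ and a rule producing [ʃ] before the NEG suffix would wrongly predict alternation here too.
So /ʃ/ is underlying, and a rule of depalatalization — palato-alveolar /ʃ/ becomes [s] when no front vowel follows — gives [s].

/miluʃ/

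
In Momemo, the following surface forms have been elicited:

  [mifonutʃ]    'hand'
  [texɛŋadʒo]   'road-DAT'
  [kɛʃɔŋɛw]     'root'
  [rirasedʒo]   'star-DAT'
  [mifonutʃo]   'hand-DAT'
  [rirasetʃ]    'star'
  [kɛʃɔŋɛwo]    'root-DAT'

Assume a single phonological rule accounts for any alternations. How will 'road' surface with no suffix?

The stem for 'star' ends in [dʒ] in [rirasedʒo] but [tʃ] in [rirasetʃ].
Compare 'hand', with invariant [tʃ] in [mifonutʃo] and [mifonutʃ]: an analysis with underlying /tʃ/ and a rule producing [dʒ] before the DAT suffix would wrongly predict alternation here too.
The alternation reflects word-final obstruent devoicing: voiced obstruents become voiceless word-finally. /dʒ/ is underlying.
The one attested form of 'road', [texɛŋadʒo], shows underlying /texɛŋadʒ/. Applying the same rule word-finally gives [texɛŋatʃ].

[texɛŋatʃ]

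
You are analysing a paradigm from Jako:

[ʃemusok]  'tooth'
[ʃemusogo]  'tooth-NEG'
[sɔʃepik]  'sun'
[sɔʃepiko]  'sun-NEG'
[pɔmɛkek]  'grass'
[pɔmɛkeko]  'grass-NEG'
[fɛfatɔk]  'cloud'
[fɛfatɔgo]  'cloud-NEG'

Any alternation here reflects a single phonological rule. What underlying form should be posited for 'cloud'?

The root 'cloud' surfaces as [fɛfatɔk] and [fɛfatɔgo], with a stem-final [k] ~ [g] alternation.
The stem 'grass' ([pɔmɛkek], [pɔmɛkeko]) shows [k] unchanged in both environments, so [k] cannot be basic with [g] derived before the NEG suffix.
The underlying segment must be /g/; voiced obstruents become voiceless word-finally, yielding [k] there.

/fɛfatɔg/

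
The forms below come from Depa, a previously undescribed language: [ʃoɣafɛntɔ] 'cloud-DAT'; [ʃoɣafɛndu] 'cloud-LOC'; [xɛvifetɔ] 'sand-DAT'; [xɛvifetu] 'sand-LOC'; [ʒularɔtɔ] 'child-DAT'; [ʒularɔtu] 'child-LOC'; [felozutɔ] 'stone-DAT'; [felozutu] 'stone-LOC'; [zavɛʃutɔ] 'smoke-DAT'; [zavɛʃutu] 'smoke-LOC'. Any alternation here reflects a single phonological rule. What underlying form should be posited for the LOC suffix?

/-du/

The LOC suffix surfaces as [-du] and [-tu], depending on the final segment of the stem.
The DAT suffix, which begins with [t], is invariant after every stem; so [t] is not altered by any rule here.
So the underlying form is /-du/, and voiced stops become voiceless after a vowel.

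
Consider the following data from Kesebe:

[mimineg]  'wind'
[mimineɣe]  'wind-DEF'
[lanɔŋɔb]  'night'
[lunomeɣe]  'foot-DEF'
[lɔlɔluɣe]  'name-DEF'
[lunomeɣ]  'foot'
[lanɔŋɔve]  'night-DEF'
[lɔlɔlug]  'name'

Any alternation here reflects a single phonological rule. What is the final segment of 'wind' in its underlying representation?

/g/

In [mimineg] and [mimineɣe] the final segment of 'wind' alternates: [g] ~ [ɣ].
The stem 'foot' ([lunomeɣ], [lunomeɣe]) shows [ɣ] unchanged in both environments, so [ɣ] cannot be basic with [g] derived in isolation.
The alternation reflects intervocalic spirantization: voiced stops become fricatives between vowels. /g/ is underlying.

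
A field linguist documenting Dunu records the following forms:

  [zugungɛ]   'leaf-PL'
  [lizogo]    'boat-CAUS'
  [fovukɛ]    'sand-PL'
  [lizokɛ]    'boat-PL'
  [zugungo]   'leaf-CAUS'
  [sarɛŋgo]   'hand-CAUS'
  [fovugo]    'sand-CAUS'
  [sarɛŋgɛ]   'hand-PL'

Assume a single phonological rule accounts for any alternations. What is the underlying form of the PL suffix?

The PL morpheme has two allomorphs, [-gɛ] and [-kɛ].
The CAUS suffix, which begins with [g], is invariant after every stem; so [g] is not altered by any rule here.
So the underlying form is /-kɛ/, and voiceless stops become voiced after a nasal.

/-kɛ/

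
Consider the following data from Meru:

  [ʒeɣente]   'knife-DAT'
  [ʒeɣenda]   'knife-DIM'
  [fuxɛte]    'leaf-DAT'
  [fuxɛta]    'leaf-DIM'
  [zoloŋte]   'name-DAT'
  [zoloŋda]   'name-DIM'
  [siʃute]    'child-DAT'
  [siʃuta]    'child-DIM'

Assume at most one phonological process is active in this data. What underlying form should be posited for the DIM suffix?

/-da/

The DIM morpheme has two allomorphs, [-da] and [-ta].
The DAT suffix, which begins with [t], is invariant after every stem; so [t] is not altered by any rule here.
The DIM suffix is therefore /-da/ underlyingly, with post-vocalic devoicing: voiced stops become voiceless after a vowel.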